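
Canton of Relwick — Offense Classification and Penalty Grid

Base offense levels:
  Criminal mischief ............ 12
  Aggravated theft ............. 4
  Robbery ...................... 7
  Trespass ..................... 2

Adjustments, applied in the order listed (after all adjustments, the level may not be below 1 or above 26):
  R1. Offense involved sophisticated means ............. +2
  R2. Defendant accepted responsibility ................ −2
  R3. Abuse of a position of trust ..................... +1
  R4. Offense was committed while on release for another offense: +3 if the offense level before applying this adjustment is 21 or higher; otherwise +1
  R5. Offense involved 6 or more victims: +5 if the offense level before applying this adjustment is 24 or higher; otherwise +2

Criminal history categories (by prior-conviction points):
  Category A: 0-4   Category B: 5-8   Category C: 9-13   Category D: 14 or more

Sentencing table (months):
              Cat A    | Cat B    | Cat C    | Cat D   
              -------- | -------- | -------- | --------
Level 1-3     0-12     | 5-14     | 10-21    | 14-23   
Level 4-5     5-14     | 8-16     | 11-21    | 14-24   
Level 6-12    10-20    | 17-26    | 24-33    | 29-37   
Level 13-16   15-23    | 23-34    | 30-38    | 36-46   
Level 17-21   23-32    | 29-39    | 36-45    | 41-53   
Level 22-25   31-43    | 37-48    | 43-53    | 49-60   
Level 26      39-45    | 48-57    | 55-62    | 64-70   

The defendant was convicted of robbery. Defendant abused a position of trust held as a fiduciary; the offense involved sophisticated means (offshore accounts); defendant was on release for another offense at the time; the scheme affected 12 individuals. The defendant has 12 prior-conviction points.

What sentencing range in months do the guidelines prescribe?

30-38 months

Base offense level for robbery: 7.
R1 applies: 7 + 2 = 9.
R3 applies: 9 + 1 = 10.
R4 applies (level before this adjustment is 10 < 21, so +1): 10 + 1 = 11.
R5 applies (level before this adjustment is 11 < 24, so +2): 11 + 2 = 13.
Final offense level: 13.
Criminal history: 12 prior points → Category C (9-13).
Level 13 falls in the 13-16 band.
Grid: Level 13-16 × Category C = 30-38 months.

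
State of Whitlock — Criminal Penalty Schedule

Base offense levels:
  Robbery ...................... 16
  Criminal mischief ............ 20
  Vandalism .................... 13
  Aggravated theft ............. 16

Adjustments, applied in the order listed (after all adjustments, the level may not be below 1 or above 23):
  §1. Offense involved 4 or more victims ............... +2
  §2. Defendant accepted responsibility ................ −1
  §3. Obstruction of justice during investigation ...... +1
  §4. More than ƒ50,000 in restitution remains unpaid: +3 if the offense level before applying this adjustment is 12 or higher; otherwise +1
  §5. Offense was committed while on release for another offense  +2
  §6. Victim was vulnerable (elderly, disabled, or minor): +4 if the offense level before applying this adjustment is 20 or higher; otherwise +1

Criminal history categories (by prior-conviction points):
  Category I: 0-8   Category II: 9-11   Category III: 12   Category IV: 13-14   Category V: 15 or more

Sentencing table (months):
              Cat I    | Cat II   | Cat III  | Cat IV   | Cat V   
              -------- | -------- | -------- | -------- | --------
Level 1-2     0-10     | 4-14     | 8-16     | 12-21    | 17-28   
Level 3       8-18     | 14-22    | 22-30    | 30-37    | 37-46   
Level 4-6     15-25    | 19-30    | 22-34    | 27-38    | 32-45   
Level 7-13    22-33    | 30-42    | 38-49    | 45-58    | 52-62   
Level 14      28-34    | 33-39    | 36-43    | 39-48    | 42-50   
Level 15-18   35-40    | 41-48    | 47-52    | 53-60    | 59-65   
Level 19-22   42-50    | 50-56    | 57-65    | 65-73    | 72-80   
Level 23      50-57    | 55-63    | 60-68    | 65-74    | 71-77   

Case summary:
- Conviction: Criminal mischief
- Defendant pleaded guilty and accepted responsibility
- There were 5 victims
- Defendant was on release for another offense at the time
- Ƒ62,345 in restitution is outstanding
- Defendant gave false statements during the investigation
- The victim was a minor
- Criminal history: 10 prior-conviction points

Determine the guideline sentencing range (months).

55-63 months

Base offense level for criminal mischief: 20.
§1 applies: 20 + 2 = 22.
§2 applies: 22 − 1 = 21.
§3 applies: 21 + 1 = 22.
§4 applies (level before this adjustment is 22 ≥ 12, so +3): 22 + 3 = 25.
§5 applies: 25 + 2 = 27.
§6 applies (level before this adjustment is 27 ≥ 20, so +4): 27 + 4 = 31.
Level 31 exceeds the maximum of 23; capped at 23.
Final offense level: 23.
Criminal history: 10 prior points → Category II (9-11).
Level 23 falls in the 23 band.
Grid: Level 23 × Category II = 55-63 months.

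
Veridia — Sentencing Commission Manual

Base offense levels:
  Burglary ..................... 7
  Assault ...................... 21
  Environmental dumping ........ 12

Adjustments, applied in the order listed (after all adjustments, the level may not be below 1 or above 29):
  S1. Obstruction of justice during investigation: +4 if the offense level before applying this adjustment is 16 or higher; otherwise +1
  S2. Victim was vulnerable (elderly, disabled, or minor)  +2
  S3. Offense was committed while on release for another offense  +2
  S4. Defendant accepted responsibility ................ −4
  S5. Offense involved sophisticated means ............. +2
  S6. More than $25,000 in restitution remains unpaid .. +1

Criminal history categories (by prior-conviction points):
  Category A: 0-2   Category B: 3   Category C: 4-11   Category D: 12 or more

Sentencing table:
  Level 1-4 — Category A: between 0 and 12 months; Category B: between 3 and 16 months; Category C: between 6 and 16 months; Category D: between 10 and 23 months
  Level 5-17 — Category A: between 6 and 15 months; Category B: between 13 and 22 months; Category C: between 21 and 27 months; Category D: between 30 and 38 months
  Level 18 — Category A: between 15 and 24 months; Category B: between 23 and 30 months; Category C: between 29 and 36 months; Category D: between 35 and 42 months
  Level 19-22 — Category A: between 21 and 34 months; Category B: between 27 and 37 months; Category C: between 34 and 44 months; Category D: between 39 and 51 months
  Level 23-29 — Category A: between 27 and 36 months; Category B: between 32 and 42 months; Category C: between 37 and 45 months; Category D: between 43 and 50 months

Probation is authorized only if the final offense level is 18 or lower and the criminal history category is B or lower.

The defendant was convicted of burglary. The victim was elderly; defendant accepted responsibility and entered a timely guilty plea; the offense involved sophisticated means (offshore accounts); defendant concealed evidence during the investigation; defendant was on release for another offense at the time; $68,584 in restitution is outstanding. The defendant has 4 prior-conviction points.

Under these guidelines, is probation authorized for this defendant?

No

Base offense level for burglary: 7.
S1 applies (level before this adjustment is 7 < 16, so +1): 7 + 1 = 8.
S2 applies: 8 + 2 = 10.
S3 applies: 10 + 2 = 12.
S4 applies: 12 − 4 = 8.
S5 applies: 8 + 2 = 10.
S6 applies: 10 + 1 = 11.
Final offense level: 11.
Criminal history: 4 prior points → Category C (4-11).
Level 11 falls in the 5-17 band.
Grid: Level 5-17 × Category C = 21-27 months.
Probation check: level 11 ≤ 18 and category C > B → not eligible.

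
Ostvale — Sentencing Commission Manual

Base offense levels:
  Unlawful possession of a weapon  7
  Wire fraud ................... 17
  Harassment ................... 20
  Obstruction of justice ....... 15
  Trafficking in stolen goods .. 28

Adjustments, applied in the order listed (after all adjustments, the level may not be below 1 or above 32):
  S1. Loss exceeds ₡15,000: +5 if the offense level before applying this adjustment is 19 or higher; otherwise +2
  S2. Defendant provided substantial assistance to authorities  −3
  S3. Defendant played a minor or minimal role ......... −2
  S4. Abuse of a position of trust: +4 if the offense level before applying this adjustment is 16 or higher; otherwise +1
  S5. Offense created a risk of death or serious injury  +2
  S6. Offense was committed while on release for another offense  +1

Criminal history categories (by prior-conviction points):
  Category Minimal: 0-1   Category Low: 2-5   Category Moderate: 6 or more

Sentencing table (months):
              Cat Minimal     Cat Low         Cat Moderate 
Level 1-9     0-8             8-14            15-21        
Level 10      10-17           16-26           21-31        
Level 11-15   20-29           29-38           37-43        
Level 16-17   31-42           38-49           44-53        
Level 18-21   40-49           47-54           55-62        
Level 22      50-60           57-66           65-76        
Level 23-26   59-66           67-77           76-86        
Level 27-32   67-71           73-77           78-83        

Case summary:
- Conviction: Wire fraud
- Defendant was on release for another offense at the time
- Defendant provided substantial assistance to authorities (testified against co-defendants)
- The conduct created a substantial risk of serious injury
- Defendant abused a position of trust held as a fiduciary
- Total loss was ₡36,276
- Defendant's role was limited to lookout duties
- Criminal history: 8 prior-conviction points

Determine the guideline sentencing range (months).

Base offense level for wire fraud: 17.
S1 applies (level before this adjustment is 17 < 19, so +2): 17 + 2 = 19.
S2 applies: 19 − 3 = 16.
S3 applies: 16 − 2 = 14.
S4 applies (level before this adjustment is 14 < 16, so +1): 14 + 1 = 15.
S5 applies: 15 + 2 = 17.
S6 applies: 17 + 1 = 18.
Final offense level: 18.
Criminal history: 8 prior points → Category Moderate (6+).
Level 18 falls in the 18-21 band.
Grid: Level 18-21 × Category Moderate = 55-62 months.

55-62 months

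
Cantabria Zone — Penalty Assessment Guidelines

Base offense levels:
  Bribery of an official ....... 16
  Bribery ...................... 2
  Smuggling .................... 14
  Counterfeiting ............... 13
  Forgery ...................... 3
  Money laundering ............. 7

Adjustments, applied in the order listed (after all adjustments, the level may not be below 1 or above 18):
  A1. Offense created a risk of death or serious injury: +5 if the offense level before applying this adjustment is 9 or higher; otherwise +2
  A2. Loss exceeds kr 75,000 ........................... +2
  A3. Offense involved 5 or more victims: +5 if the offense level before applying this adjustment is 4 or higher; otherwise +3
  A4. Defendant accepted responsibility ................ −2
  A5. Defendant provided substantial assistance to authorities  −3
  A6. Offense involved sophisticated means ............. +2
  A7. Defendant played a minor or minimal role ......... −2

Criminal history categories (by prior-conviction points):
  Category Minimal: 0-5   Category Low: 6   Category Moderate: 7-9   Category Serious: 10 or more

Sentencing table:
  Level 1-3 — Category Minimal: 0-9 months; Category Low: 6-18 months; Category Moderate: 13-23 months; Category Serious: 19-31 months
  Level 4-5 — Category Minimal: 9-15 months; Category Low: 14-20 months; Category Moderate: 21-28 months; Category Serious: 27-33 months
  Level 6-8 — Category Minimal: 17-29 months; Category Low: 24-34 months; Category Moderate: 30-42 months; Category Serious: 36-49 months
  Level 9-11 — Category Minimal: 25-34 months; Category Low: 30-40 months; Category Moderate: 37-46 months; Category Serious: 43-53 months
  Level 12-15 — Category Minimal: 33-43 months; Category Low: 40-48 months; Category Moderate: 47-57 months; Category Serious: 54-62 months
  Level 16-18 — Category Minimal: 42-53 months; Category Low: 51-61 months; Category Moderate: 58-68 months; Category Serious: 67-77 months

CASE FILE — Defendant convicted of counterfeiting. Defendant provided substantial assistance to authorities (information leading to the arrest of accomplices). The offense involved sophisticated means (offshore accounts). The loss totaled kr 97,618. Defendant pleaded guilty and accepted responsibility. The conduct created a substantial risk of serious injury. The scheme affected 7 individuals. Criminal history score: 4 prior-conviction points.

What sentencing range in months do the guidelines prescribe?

42-53 months

Base offense level for counterfeiting: 13.
A1 applies (level before this adjustment is 13 ≥ 9, so +5): 13 + 5 = 18.
A2 applies: 18 + 2 = 20.
A3 applies (level before this adjustment is 20 ≥ 4, so +5): 20 + 5 = 25.
A4 applies: 25 − 2 = 23.
A5 applies: 23 − 3 = 20.
A6 applies: 20 + 2 = 22.
A7 does not apply.
Level 22 exceeds the maximum of 18; capped at 18.
Final offense level: 18.
Criminal history: 4 prior points → Category Minimal (0-5).
Level 18 falls in the 16-18 band.
Grid: Level 16-18 × Category Minimal = 42-53 months.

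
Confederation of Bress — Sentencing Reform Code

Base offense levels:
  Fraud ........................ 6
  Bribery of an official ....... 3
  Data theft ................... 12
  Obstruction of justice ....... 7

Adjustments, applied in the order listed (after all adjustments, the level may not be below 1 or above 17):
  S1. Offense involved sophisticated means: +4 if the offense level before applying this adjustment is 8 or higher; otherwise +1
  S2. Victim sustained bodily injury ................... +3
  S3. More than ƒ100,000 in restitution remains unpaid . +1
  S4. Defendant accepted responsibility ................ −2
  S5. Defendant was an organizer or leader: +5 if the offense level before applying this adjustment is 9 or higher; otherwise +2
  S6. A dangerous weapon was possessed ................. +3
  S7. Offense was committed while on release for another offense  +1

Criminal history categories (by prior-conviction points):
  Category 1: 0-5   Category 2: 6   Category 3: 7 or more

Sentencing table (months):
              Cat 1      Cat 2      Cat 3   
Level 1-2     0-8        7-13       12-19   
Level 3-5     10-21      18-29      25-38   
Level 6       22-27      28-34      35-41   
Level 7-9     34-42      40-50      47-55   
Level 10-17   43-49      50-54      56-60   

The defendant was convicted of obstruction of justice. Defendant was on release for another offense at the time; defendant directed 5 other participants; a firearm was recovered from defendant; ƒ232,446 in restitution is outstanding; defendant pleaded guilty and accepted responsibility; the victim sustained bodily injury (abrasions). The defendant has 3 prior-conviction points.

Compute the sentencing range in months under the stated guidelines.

43-49 months

Base offense level for obstruction of justice: 7.
S2 applies: 7 + 3 = 10.
S3 applies: 10 + 1 = 11.
S4 applies: 11 − 2 = 9.
S5 applies (level before this adjustment is 9 ≥ 9, so +5): 9 + 5 = 14.
S6 applies: 14 + 3 = 17.
S7 applies: 17 + 1 = 18.
Level 18 exceeds the maximum of 17; capped at 17.
Final offense level: 17.
Criminal history: 3 prior points → Category 1 (0-5).
Level 17 falls in the 10-17 band.
Grid: Level 10-17 × Category 1 = 43-49 months.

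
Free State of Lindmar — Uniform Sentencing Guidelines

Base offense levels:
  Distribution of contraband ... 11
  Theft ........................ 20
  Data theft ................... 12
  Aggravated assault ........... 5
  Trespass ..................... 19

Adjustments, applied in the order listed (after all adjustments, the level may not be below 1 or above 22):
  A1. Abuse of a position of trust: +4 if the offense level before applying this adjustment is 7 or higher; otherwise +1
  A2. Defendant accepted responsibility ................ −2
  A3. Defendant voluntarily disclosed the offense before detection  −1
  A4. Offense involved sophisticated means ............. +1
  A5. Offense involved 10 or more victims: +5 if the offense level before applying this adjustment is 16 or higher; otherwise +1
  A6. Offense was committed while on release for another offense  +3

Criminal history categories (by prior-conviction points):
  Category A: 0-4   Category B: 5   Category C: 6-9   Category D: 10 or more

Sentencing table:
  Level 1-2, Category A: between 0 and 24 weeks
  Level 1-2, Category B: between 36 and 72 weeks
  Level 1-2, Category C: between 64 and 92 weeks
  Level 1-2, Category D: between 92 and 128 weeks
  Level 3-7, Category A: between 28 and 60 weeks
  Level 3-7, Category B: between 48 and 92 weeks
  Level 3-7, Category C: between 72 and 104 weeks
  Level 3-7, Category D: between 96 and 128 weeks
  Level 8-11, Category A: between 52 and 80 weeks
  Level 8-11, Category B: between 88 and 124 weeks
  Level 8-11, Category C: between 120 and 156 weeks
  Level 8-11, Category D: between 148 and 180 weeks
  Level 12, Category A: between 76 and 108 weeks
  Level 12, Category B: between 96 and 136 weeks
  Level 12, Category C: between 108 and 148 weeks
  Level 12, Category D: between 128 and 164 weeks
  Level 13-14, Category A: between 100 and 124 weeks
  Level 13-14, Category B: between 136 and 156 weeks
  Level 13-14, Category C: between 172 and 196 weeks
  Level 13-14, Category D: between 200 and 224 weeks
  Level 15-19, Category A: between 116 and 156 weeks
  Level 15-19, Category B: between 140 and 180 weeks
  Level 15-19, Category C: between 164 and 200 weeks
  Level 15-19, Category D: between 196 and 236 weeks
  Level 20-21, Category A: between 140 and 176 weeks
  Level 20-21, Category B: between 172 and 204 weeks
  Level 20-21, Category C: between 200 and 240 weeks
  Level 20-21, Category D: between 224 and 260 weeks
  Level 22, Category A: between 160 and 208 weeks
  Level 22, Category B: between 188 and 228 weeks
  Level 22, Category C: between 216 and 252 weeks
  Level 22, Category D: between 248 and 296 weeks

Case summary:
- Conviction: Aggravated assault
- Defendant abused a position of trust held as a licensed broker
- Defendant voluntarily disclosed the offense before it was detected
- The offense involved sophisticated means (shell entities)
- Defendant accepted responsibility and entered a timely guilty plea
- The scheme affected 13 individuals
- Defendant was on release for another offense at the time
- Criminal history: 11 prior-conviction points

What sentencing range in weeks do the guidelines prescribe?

Base offense level for aggravated assault: 5.
A1 applies (level before this adjustment is 5 < 7, so +1): 5 + 1 = 6.
A2 applies: 6 − 2 = 4.
A3 applies: 4 − 1 = 3.
A4 applies: 3 + 1 = 4.
A5 applies (level before this adjustment is 4 < 16, so +1): 4 + 1 = 5.
A6 applies: 5 + 3 = 8.
Final offense level: 8.
Criminal history: 11 prior points → Category D (10+).
Level 8 falls in the 8-11 band.
Grid: Level 8-11 × Category D = 148-180 weeks.

148-180 weeks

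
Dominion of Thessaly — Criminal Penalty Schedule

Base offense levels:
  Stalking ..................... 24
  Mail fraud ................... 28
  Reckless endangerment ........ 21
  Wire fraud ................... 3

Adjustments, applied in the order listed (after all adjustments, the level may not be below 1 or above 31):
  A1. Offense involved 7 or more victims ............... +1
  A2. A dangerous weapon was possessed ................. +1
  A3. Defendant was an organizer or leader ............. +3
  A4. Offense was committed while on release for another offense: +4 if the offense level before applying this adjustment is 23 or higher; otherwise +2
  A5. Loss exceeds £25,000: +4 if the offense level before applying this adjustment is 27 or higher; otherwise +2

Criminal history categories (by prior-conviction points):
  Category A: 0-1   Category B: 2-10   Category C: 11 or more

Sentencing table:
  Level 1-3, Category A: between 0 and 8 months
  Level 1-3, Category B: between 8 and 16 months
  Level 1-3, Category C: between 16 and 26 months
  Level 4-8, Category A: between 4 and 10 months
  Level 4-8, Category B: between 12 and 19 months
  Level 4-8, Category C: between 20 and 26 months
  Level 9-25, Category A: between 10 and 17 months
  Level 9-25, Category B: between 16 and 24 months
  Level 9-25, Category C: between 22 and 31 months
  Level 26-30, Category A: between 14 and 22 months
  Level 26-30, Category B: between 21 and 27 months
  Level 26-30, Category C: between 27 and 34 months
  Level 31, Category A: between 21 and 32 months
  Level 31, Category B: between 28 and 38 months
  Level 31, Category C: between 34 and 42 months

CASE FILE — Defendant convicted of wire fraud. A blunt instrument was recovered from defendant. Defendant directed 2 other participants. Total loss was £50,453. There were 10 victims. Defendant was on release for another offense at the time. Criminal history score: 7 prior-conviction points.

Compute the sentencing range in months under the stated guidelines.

16-24 months

Base offense level for wire fraud: 3.
A1 applies: 3 + 1 = 4.
A2 applies: 4 + 1 = 5.
A3 applies: 5 + 3 = 8.
A4 applies (level before this adjustment is 8 < 23, so +2): 8 + 2 = 10.
A5 applies (level before this adjustment is 10 < 27, so +2): 10 + 2 = 12.
Final offense level: 12.
Criminal history: 7 prior points → Category B (2-10).
Level 12 falls in the 9-25 band.
Grid: Level 9-25 × Category B = 16-24 months.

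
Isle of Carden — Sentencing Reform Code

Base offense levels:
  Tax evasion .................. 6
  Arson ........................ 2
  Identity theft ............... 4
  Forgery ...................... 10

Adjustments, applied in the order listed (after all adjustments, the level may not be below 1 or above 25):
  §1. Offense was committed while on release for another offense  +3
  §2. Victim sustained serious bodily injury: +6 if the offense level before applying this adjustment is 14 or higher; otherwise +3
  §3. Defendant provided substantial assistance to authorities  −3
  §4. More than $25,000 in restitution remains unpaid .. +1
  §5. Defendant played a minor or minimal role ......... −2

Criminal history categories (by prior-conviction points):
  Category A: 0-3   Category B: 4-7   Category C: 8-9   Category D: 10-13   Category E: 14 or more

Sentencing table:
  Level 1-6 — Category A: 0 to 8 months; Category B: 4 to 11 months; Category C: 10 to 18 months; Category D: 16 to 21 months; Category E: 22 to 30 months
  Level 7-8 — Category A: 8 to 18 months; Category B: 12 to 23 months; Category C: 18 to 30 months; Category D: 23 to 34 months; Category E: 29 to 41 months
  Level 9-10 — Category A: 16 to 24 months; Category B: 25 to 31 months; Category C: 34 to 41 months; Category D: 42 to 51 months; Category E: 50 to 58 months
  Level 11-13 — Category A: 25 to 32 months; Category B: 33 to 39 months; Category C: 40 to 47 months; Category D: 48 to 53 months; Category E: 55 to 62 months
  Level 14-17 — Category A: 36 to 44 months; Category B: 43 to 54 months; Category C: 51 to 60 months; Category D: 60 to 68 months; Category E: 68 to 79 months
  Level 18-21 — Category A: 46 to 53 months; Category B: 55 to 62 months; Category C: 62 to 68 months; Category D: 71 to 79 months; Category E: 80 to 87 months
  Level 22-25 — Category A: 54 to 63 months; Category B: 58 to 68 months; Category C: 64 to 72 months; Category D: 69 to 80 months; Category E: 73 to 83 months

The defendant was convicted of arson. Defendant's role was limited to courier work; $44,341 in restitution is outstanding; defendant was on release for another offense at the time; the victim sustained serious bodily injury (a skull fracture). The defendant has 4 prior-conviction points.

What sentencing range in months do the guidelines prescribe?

Base offense level for arson: 2.
§1 applies: 2 + 3 = 5.
§2 applies (level before this adjustment is 5 < 14, so +3): 5 + 3 = 8.
§4 applies: 8 + 1 = 9.
§5 applies: 9 − 2 = 7.
Final offense level: 7.
Criminal history: 4 prior points → Category B (4-7).
Level 7 falls in the 7-8 band.
Grid: Level 7-8 × Category B = 12-23 months.

12-23 months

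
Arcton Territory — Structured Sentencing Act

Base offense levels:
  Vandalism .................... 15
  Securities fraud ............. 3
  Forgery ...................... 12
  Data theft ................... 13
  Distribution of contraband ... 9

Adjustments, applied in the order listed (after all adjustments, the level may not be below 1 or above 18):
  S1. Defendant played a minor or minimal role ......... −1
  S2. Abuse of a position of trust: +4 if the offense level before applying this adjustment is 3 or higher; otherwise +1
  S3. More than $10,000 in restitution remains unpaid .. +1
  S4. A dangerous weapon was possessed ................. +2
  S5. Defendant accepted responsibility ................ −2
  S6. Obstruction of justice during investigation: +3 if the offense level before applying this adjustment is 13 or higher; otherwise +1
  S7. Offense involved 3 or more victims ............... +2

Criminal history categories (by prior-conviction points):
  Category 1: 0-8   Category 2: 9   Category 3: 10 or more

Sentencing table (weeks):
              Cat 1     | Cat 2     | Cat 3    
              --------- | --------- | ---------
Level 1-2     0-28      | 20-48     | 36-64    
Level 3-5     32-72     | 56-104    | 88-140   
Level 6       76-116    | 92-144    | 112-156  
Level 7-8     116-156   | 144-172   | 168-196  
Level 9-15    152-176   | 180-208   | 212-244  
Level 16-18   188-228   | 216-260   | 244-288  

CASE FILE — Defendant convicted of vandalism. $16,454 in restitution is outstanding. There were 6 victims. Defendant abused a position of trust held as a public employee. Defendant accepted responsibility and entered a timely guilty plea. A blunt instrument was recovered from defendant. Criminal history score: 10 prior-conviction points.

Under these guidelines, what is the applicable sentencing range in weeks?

Base offense level for vandalism: 15.
S2 applies (level before this adjustment is 15 ≥ 3, so +4): 15 + 4 = 19.
S3 applies: 19 + 1 = 20.
S4 applies: 20 + 2 = 22.
S5 applies: 22 − 2 = 20.
S6 does not apply.
S7 applies: 20 + 2 = 22.
Level 22 exceeds the maximum of 18; capped at 18.
Final offense level: 18.
Criminal history: 10 prior points → Category 3 (10+).
Level 18 falls in the 16-18 band.
Grid: Level 16-18 × Category 3 = 244-288 weeks.

244-288 weeks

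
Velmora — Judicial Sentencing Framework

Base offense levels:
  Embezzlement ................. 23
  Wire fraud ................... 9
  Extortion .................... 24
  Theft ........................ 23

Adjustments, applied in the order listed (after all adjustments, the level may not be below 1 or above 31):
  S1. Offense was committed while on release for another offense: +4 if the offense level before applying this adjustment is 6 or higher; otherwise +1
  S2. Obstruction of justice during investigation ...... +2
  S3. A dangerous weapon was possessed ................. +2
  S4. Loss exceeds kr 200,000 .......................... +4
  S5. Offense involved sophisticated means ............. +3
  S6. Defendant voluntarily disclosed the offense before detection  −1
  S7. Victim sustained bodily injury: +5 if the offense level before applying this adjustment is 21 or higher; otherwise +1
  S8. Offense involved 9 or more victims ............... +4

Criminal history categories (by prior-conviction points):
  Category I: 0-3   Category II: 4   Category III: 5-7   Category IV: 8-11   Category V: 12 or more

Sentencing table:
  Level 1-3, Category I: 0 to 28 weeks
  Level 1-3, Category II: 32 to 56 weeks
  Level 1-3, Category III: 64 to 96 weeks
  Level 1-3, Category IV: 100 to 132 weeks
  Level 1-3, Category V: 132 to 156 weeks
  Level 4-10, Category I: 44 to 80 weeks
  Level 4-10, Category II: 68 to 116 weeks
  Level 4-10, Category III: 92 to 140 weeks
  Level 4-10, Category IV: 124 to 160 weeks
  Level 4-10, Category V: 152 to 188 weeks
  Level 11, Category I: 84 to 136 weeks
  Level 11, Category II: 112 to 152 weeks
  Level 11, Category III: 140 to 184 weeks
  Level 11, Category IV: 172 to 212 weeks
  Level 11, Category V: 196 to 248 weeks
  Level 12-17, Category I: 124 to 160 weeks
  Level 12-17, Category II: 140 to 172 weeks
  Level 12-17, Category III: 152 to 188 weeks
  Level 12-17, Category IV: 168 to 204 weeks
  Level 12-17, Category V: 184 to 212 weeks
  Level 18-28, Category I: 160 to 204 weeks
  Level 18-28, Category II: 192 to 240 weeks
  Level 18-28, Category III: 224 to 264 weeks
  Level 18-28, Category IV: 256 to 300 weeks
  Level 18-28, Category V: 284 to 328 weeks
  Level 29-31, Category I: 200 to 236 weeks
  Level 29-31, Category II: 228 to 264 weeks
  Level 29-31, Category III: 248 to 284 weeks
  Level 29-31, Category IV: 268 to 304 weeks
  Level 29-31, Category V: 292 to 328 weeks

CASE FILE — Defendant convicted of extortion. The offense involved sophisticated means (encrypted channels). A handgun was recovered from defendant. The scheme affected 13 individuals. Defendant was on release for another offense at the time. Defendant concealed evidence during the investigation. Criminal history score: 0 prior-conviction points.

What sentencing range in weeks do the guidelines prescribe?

Base offense level for extortion: 24.
S1 applies (level before this adjustment is 24 ≥ 6, so +4): 24 + 4 = 28.
S2 applies: 28 + 2 = 30.
S3 applies: 30 + 2 = 32.
S4 does not apply.
S5 applies: 32 + 3 = 35.
S6 does not apply.
S8 applies: 35 + 4 = 39.
Level 39 exceeds the maximum of 31; capped at 31.
Final offense level: 31.
Criminal history: 0 prior points → Category I (0-3).
Level 31 falls in the 29-31 band.
Grid: Level 29-31 × Category I = 200-236 weeks.

200-236 weeks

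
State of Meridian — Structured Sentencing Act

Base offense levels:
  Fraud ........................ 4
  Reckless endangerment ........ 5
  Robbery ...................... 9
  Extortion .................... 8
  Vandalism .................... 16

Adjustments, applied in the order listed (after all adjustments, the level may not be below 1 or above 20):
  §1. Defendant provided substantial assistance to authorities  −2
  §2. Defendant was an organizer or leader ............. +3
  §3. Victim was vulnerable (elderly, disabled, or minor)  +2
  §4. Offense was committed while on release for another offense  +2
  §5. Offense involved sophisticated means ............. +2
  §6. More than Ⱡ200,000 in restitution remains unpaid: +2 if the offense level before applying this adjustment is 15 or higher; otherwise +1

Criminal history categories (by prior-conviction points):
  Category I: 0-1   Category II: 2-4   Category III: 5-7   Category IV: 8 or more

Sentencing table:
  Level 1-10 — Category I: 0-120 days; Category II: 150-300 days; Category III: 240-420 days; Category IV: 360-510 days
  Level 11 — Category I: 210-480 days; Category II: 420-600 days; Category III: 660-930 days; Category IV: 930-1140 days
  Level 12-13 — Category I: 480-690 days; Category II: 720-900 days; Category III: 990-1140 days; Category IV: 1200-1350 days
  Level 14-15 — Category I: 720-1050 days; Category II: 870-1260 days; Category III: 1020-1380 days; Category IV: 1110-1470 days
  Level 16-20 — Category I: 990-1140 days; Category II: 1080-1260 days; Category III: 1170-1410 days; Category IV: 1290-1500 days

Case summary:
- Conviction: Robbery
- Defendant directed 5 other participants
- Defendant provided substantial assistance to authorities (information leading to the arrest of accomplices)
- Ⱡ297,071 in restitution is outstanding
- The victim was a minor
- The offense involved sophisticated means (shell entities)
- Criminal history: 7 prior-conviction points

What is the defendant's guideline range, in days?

1020-1380 days

Base offense level for robbery: 9.
§1 applies: 9 − 2 = 7.
§2 applies: 7 + 3 = 10.
§3 applies: 10 + 2 = 12.
§4 does not apply.
§5 applies: 12 + 2 = 14.
§6 applies (level before this adjustment is 14 < 15, so +1): 14 + 1 = 15.
Final offense level: 15.
Criminal history: 7 prior points → Category III (5-7).
Level 15 falls in the 14-15 band.
Grid: Level 14-15 × Category III = 1020-1380 days.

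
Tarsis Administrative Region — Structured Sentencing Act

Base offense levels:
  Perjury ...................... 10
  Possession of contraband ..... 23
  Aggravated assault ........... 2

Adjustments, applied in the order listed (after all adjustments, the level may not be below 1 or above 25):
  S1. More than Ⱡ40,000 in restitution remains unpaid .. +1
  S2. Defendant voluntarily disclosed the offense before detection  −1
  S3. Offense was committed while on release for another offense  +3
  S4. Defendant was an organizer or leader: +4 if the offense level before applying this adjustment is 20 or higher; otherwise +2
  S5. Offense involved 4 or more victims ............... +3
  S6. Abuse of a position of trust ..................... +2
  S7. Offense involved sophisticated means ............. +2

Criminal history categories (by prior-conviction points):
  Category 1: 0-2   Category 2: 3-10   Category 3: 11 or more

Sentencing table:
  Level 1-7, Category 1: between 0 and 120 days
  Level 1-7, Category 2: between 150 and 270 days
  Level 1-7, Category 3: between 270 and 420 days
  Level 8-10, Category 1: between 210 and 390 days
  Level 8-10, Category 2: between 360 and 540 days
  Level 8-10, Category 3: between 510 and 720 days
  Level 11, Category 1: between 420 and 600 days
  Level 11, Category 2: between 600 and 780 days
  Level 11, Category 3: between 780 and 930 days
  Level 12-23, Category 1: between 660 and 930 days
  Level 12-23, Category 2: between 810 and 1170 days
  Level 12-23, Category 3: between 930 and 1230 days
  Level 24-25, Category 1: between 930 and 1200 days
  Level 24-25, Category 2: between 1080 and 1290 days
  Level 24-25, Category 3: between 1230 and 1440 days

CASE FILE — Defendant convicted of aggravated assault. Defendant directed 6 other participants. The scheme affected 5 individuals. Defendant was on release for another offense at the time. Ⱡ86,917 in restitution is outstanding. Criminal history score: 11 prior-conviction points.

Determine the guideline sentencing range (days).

Base offense level for aggravated assault: 2.
S1 applies: 2 + 1 = 3.
S2 does not apply.
S3 applies: 3 + 3 = 6.
S4 applies (level before this adjustment is 6 < 20, so +2): 6 + 2 = 8.
S5 applies: 8 + 3 = 11.
S6 does not apply.
S7 does not apply.
Final offense level: 11.
Criminal history: 11 prior points → Category 3 (11+).
Level 11 falls in the 11 band.
Grid: Level 11 × Category 3 = 780-930 days.

780-930 days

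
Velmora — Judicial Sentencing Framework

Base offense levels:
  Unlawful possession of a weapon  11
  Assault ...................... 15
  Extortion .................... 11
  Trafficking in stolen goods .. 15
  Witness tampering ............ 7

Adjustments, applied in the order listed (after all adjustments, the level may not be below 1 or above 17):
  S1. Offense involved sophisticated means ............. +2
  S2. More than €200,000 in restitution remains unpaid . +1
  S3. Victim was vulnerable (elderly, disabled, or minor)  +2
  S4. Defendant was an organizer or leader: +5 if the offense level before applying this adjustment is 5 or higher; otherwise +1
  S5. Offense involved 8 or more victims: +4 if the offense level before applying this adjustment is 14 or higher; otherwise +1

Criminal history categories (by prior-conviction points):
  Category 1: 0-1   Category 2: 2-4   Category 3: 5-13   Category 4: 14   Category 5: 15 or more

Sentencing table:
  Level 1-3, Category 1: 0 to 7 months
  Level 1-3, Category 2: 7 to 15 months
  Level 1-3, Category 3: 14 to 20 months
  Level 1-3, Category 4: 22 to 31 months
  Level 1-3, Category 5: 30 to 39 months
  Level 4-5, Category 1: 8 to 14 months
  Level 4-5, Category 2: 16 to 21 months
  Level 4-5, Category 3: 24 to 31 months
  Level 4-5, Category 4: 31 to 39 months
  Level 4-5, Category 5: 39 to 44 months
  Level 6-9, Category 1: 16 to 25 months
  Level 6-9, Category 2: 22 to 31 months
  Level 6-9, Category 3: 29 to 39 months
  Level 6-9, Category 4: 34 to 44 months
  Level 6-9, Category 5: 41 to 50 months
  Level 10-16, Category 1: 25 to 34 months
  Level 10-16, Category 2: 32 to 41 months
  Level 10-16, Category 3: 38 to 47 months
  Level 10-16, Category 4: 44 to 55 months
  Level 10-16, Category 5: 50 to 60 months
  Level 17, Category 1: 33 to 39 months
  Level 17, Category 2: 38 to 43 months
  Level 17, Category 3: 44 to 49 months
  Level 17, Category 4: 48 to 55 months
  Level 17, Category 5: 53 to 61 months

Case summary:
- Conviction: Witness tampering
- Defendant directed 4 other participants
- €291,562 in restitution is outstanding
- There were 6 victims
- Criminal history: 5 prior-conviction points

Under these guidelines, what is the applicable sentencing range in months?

Base offense level for witness tampering: 7.
S2 applies: 7 + 1 = 8.
S3 does not apply.
S4 applies (level before this adjustment is 8 ≥ 5, so +5): 8 + 5 = 13.
S5 does not apply.
Final offense level: 13.
Criminal history: 5 prior points → Category 3 (5-13).
Level 13 falls in the 10-16 band.
Grid: Level 10-16 × Category 3 = 38-47 months.

38-47 months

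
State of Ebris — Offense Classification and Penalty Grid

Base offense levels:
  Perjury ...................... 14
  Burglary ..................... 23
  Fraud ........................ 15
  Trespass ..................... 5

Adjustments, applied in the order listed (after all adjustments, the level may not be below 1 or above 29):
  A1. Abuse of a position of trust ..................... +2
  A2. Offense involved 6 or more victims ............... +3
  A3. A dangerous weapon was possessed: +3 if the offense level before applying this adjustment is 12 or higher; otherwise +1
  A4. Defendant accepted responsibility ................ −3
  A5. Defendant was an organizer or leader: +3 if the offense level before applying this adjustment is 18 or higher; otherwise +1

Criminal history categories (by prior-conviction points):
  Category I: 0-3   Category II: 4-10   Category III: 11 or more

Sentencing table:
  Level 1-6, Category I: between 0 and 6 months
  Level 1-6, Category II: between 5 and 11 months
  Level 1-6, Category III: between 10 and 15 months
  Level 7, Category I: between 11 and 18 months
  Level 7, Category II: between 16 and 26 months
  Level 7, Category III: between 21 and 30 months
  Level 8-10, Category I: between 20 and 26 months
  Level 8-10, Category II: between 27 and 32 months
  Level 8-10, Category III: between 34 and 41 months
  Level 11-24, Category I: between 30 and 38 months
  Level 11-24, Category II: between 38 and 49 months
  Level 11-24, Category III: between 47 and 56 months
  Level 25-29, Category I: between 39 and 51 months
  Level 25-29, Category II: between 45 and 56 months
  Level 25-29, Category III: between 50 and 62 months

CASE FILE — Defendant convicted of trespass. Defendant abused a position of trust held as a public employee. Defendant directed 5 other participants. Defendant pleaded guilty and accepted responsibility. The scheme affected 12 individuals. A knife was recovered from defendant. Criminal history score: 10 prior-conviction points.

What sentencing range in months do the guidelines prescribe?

Base offense level for trespass: 5.
A1 applies: 5 + 2 = 7.
A2 applies: 7 + 3 = 10.
A3 applies (level before this adjustment is 10 < 12, so +1): 10 + 1 = 11.
A4 applies: 11 − 3 = 8.
A5 applies (level before this adjustment is 8 < 18, so +1): 8 + 1 = 9.
Final offense level: 9.
Criminal history: 10 prior points → Category II (4-10).
Level 9 falls in the 8-10 band.
Grid: Level 8-10 × Category II = 27-32 months.

27-32 months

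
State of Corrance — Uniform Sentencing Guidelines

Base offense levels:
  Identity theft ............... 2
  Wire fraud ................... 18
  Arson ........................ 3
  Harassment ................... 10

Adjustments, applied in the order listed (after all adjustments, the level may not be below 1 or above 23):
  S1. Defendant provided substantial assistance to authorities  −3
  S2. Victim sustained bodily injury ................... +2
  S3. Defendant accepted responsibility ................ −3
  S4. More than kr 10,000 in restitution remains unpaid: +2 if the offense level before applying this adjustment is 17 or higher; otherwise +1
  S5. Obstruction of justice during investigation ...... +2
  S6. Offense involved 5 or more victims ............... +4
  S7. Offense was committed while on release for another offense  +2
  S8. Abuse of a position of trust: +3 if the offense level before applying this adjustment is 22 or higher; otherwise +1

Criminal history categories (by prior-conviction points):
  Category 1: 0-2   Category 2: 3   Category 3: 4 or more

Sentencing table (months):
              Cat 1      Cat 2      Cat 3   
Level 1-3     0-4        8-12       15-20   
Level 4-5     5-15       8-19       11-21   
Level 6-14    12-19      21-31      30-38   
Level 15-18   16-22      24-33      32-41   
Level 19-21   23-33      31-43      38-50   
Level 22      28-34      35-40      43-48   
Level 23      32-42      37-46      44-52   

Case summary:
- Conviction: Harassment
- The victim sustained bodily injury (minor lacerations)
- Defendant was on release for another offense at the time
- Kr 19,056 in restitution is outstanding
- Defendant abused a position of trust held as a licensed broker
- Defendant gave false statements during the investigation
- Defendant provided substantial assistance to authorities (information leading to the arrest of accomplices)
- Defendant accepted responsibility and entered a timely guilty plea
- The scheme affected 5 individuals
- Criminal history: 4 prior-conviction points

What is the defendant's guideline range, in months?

32-41 months

Base offense level for harassment: 10.
S1 applies: 10 − 3 = 7.
S2 applies: 7 + 2 = 9.
S3 applies: 9 − 3 = 6.
S4 applies (level before this adjustment is 6 < 17, so +1): 6 + 1 = 7.
S5 applies: 7 + 2 = 9.
S6 applies: 9 + 4 = 13.
S7 applies: 13 + 2 = 15.
S8 applies (level before this adjustment is 15 < 22, so +1): 15 + 1 = 16.
Final offense level: 16.
Criminal history: 4 prior points → Category 3 (4+).
Level 16 falls in the 15-18 band.
Grid: Level 15-18 × Category 3 = 32-41 months.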